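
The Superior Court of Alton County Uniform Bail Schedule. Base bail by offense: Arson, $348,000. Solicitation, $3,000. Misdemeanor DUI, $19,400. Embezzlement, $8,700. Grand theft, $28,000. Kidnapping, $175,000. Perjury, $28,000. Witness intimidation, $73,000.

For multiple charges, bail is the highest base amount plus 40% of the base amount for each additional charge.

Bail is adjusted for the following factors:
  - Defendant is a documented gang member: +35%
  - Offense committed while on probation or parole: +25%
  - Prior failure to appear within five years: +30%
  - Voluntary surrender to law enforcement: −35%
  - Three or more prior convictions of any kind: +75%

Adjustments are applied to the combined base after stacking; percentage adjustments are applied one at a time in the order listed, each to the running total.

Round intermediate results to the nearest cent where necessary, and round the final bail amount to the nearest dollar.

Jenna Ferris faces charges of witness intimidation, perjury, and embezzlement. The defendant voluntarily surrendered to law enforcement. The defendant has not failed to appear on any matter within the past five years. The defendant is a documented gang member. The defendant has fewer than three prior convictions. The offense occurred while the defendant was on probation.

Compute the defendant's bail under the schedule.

Base amounts from the schedule: witness intimidation $73,000; perjury $28,000; embezzlement $8,700.
Stacking rule: highest base plus 40% of each additional charge. Highest is witness intimidation at $73,000. Additional: $28,000 × 40% = $11,200; $8,700 × 40% = $3,480. Combined base = $73,000 + $14,680 = $87,680.
Defendant is a documented gang member (+35%): $87,680 × 1.35 = $118,368.
Offense committed while on probation or parole (+25%): $118,368 × 1.25 = $147,960.
Voluntary surrender to law enforcement (−35%): $147,960 × 0.65 = $96,174.

$96,174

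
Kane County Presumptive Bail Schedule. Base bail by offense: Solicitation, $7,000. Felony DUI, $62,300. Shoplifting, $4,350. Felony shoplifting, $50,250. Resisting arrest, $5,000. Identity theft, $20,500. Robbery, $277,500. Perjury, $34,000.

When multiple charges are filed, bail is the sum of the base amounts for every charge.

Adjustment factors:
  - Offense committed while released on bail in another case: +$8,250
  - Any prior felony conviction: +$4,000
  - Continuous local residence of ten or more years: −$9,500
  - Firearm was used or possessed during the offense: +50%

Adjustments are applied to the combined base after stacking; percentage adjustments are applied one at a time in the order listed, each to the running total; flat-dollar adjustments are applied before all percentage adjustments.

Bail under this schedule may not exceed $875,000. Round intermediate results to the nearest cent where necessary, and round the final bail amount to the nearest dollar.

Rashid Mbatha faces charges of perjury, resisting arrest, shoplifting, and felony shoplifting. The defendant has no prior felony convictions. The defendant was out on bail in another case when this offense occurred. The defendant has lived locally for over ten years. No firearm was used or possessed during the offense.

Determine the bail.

Base amounts from the schedule: perjury $34,000; resisting arrest $5,000; shoplifting $4,350; felony shoplifting $50,250.
Stacking rule: sum of all bases. $34,000 + $5,000 + $4,350 + $50,250 = $93,600.
Offense committed while released on bail in another case (+$8,250 flat): $93,600 + $8,250 = $101,850.
Continuous local residence of ten or more years (−$9,500 flat): $101,850 − $9,500 = $92,350.
$92,350 is within the $875,000 maximum.

$92,350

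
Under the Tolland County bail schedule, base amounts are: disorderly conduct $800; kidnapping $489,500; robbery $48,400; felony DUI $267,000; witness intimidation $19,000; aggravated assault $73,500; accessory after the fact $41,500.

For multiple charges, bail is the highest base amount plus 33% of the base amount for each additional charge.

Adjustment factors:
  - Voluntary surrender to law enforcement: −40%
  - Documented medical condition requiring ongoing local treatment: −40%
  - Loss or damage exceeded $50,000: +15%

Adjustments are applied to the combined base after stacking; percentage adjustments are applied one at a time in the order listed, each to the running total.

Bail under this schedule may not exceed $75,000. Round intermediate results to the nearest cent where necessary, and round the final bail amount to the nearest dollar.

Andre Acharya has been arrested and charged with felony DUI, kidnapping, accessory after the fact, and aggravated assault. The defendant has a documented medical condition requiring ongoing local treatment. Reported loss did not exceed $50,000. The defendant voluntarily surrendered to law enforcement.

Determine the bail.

Base amounts from the schedule: felony DUI $267,000; kidnapping $489,500; accessory after the fact $41,500; aggravated assault $73,500.
Stacking rule: highest base plus 33% of each additional charge. Highest is kidnapping at $489,500. Additional: $267,000 × 33% = $88,110; $41,500 × 33% = $13,695; $73,500 × 33% = $24,255. Combined base = $489,500 + $126,060 = $615,560.
Voluntary surrender to law enforcement (−40%): $615,560 × 0.6 = $369,336.
Documented medical condition requiring ongoing local treatment (−40%): $369,336 × 0.6 = $221,601.60.
Result $221,601.60 exceeds the maximum of $75,000; bail is capped at $75,000.

$75,000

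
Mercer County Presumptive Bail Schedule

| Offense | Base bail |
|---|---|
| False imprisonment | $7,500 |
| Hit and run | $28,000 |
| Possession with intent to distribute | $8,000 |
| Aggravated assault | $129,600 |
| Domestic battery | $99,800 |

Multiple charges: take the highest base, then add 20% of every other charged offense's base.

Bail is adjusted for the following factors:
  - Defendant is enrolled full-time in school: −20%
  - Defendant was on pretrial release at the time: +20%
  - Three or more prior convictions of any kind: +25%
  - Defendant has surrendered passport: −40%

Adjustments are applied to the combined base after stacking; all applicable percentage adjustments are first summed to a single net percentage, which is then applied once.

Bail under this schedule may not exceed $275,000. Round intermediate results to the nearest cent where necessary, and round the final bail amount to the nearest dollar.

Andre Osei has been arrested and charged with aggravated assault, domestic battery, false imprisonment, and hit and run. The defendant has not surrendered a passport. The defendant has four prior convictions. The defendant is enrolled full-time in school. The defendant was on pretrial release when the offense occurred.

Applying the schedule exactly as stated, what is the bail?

Base amounts from the schedule: aggravated assault $129,600; domestic battery $99,800; false imprisonment $7,500; hit and run $28,000.
Stacking rule: highest base plus 20% of each additional charge. Highest is aggravated assault at $129,600. Additional: $99,800 × 20% = $19,960; $7,500 × 20% = $1,500; $28,000 × 20% = $5,600. Combined base = $129,600 + $27,060 = $156,660.
Net percentage adjustment: −20% +20% +25% = +25%. $156,660 × 1.25 = $195,825.
$195,825 is within the $275,000 maximum.

$195,825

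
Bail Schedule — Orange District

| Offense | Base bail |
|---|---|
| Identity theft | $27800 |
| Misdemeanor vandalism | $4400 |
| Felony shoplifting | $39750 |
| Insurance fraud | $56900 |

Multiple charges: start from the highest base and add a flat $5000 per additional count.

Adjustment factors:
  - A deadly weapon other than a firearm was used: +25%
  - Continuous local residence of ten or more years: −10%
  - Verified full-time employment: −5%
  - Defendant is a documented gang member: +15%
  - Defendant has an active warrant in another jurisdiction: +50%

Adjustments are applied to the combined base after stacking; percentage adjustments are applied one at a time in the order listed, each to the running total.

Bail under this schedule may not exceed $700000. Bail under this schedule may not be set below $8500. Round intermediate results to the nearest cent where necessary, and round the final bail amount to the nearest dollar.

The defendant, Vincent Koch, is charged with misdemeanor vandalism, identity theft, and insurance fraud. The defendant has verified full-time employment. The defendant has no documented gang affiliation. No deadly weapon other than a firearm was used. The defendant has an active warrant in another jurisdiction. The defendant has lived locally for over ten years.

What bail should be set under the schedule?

Base amounts from the schedule: misdemeanor vandalism $4400; identity theft $27800; insurance fraud $56900.
Stacking rule: highest base plus $5000 per additional charge. Highest is insurance fraud at $56900; 2 additional charges → +$10000. Combined base = $66900.
Continuous local residence of ten or more years (−10%): $66900 × 0.9 = $60210.
Verified full-time employment (−5%): $60210 × 0.95 = $57199.50.
Defendant has an active warrant in another jurisdiction (+50%): $57199.50 × 1.5 = $85799.25.
$85799.25 is within the $700000 maximum.
$85799.25 is at or above the $8500 minimum.
Rounded to the nearest dollar: $85799.

$85799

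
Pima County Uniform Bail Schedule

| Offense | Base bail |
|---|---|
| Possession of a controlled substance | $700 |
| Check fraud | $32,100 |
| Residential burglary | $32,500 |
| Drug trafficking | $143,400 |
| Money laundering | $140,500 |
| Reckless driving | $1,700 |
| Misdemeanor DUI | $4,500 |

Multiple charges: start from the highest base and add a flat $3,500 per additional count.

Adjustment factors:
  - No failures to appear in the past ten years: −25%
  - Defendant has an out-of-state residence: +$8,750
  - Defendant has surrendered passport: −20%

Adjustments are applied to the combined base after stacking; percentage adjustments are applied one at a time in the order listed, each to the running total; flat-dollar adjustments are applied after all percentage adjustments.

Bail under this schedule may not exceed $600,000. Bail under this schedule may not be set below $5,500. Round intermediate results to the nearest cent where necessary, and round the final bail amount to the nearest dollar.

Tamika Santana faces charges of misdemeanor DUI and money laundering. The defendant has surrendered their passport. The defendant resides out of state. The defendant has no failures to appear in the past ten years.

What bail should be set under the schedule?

$95,150

Base amounts from the schedule: misdemeanor DUI $4,500; money laundering $140,500.
Stacking rule: highest base plus $3,500 per additional charge. Highest is money laundering at $140,500; 1 additional charge → +$3,500. Combined base = $144,000.
No failures to appear in the past ten years (−25%): $144,000 × 0.75 = $108,000.
Defendant has surrendered passport (−20%): $108,000 × 0.8 = $86,400.
Defendant has an out-of-state residence (+$8,750 flat): $86,400 + $8,750 = $95,150.
$95,150 is within the $600,000 maximum.
$95,150 is at or above the $5,500 minimum.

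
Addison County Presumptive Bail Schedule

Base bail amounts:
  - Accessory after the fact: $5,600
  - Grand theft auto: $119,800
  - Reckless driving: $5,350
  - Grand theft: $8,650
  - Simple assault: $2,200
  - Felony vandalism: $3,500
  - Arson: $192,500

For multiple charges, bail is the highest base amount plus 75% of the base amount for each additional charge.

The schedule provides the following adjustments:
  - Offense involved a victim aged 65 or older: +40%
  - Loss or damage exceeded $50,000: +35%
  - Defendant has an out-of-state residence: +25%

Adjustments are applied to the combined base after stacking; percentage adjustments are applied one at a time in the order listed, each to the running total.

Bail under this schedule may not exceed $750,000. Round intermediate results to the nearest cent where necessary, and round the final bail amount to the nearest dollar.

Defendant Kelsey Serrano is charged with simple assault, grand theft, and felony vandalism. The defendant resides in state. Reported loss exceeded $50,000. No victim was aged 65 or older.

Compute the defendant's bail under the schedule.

Base amounts from the schedule: simple assault $2,200; grand theft $8,650; felony vandalism $3,500.
Stacking rule: highest base plus 75% of each additional charge. Highest is grand theft at $8,650. Additional: $2,200 × 75% = $1,650; $3,500 × 75% = $2,625. Combined base = $8,650 + $4,275 = $12,925.
Loss or damage exceeded $50,000 (+35%): $12,925 × 1.35 = $17,448.75.
$17,448.75 is within the $750,000 maximum.
Rounded to the nearest dollar: $17,449.

$17,449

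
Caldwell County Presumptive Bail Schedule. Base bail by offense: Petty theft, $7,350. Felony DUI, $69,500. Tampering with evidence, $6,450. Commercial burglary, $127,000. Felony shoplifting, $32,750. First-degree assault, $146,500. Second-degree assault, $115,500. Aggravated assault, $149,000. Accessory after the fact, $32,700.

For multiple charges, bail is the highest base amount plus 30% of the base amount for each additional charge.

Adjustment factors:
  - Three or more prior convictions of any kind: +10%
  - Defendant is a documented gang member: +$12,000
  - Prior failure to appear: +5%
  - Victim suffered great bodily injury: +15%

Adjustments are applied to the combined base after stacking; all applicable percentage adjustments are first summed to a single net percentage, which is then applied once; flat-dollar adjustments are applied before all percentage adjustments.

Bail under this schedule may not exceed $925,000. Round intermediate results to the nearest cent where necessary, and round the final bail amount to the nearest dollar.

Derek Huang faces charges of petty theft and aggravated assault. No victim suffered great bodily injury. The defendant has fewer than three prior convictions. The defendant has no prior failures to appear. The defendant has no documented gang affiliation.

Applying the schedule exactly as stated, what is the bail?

Base amounts from the schedule: petty theft $7,350; aggravated assault $149,000.
Stacking rule: highest base plus 30% of each additional charge. Highest is aggravated assault at $149,000. Additional: $7,350 × 30% = $2,205. Combined base = $149,000 + $2,205 = $151,205.
No adjustment factors apply to this defendant.
$151,205 is within the $925,000 maximum.

$151,205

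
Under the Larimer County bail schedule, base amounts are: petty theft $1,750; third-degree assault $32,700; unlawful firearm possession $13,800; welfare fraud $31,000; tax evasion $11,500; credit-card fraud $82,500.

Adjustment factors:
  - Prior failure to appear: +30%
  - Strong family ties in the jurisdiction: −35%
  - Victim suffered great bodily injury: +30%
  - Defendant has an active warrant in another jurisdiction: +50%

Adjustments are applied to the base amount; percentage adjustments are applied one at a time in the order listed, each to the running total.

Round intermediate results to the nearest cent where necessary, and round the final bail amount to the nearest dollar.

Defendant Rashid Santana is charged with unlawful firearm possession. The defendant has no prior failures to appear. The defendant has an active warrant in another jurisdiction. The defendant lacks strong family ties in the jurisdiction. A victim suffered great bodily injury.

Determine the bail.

$26,910

Base amounts from the schedule: unlawful firearm possession $13,800.
Single charge. Combined base = $13,800.
Victim suffered great bodily injury (+30%): $13,800 × 1.3 = $17,940.
Defendant has an active warrant in another jurisdiction (+50%): $17,940 × 1.5 = $26,910.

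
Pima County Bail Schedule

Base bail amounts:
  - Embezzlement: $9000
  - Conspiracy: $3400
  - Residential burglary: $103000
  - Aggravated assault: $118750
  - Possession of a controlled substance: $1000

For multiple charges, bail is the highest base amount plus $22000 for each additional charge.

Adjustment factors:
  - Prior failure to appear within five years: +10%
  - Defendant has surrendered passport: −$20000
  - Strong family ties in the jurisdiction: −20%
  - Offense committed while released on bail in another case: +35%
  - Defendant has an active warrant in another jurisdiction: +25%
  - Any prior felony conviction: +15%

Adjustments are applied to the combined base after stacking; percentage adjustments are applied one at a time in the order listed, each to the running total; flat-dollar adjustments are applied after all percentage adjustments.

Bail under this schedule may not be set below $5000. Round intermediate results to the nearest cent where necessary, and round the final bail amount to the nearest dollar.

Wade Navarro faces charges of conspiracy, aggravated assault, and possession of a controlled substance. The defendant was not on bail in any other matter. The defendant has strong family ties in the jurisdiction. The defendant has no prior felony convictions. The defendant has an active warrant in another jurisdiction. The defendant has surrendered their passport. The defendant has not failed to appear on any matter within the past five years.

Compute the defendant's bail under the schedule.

Base amounts from the schedule: conspiracy $3400; aggravated assault $118750; possession of a controlled substance $1000.
Stacking rule: highest base plus $22000 per additional charge. Highest is aggravated assault at $118750; 2 additional charges → +$44000. Combined base = $162750.
Strong family ties in the jurisdiction (−20%): $162750 × 0.8 = $130200.
Defendant has an active warrant in another jurisdiction (+25%): $130200 × 1.25 = $162750.
Defendant has surrendered passport (−$20000 flat): $162750 − $20000 = $142750.
$142750 is at or above the $5000 minimum.

$142750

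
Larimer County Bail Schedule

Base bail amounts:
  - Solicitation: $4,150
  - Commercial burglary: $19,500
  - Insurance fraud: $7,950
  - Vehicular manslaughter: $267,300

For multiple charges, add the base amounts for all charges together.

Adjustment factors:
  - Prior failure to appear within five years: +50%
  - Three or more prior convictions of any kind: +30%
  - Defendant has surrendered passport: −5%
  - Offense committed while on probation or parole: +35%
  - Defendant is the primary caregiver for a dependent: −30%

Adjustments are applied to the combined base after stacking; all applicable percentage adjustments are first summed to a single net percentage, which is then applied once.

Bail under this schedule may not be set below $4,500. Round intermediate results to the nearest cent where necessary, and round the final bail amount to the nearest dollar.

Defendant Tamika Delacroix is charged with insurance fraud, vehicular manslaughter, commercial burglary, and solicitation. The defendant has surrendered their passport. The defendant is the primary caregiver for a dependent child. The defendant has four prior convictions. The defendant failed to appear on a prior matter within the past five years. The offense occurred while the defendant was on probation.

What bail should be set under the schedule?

Base amounts from the schedule: insurance fraud $7,950; vehicular manslaughter $267,300; commercial burglary $19,500; solicitation $4,150.
Stacking rule: sum of all bases. $7,950 + $267,300 + $19,500 + $4,150 = $298,900.
Net percentage adjustment: +50% +30% −5% +35% −30% = +80%. $298,900 × 1.8 = $538,020.
$538,020 is at or above the $4,500 minimum.

$538,020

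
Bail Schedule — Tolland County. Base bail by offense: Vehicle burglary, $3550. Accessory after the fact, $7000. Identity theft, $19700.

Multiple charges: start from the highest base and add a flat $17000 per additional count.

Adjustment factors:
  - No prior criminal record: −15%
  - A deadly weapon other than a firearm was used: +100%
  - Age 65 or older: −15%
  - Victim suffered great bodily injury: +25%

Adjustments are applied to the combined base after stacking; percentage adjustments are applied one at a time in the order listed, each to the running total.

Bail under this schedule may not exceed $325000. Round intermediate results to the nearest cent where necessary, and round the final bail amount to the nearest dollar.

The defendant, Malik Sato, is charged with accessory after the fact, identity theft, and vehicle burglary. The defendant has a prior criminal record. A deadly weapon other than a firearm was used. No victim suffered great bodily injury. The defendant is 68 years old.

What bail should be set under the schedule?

Base amounts from the schedule: accessory after the fact $7000; identity theft $19700; vehicle burglary $3550.
Stacking rule: highest base plus $17000 per additional charge. Highest is identity theft at $19700; 2 additional charges → +$34000. Combined base = $53700.
A deadly weapon other than a firearm was used (+100%): $53700 × 2 = $107400.
Age 65 or older (−15%): $107400 × 0.85 = $91290.
$91290 is within the $325000 maximum.

$91290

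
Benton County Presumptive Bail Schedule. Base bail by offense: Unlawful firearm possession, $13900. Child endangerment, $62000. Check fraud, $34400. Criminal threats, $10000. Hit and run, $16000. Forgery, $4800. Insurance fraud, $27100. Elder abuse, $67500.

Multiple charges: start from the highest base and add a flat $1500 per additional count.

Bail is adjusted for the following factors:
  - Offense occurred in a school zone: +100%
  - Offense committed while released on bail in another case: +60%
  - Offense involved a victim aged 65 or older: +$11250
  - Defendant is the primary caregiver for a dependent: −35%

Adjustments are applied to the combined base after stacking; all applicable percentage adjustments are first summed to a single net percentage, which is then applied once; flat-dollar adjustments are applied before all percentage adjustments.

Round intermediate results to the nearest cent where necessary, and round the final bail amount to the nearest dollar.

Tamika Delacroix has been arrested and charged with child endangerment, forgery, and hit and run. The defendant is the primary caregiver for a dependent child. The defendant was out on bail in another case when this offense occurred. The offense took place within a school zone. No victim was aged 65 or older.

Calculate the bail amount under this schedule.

Base amounts from the schedule: child endangerment $62000; forgery $4800; hit and run $16000.
Stacking rule: highest base plus $1500 per additional charge. Highest is child endangerment at $62000; 2 additional charges → +$3000. Combined base = $65000.
Net percentage adjustment: +100% +60% −35% = +125%. $65000 × 2.25 = $146250.

$146250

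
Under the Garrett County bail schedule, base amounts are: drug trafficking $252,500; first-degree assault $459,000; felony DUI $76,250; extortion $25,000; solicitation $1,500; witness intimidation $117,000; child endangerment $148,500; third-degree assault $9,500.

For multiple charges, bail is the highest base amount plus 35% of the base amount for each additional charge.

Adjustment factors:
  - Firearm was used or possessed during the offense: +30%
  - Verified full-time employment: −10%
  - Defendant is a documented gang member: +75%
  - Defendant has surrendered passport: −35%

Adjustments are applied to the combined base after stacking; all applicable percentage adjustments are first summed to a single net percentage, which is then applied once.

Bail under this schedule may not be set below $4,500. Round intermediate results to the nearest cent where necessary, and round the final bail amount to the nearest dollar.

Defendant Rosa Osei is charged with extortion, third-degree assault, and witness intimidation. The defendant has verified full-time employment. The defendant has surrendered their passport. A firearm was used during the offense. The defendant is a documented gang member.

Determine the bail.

$206,520

Base amounts from the schedule: extortion $25,000; third-degree assault $9,500; witness intimidation $117,000.
Stacking rule: highest base plus 35% of each additional charge. Highest is witness intimidation at $117,000. Additional: $25,000 × 35% = $8,750; $9,500 × 35% = $3,325. Combined base = $117,000 + $12,075 = $129,075.
Net percentage adjustment: +30% −10% +75% −35% = +60%. $129,075 × 1.6 = $206,520.
$206,520 is at or above the $4,500 minimum.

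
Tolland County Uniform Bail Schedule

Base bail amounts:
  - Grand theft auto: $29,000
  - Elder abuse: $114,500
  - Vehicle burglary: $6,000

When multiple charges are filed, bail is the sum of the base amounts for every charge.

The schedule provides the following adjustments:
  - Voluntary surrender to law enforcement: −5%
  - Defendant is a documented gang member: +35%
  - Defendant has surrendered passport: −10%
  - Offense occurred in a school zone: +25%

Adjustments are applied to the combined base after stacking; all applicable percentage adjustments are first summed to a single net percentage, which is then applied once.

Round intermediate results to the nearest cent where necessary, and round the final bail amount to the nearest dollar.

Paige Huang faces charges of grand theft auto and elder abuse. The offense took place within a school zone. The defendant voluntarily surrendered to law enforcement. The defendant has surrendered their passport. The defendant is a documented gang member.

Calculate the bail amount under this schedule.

$208,075

Base amounts from the schedule: grand theft auto $29,000; elder abuse $114,500.
Stacking rule: sum of all bases. $29,000 + $114,500 = $143,500.
Net percentage adjustment: −5% +35% −10% +25% = +45%. $143,500 × 1.45 = $208,075.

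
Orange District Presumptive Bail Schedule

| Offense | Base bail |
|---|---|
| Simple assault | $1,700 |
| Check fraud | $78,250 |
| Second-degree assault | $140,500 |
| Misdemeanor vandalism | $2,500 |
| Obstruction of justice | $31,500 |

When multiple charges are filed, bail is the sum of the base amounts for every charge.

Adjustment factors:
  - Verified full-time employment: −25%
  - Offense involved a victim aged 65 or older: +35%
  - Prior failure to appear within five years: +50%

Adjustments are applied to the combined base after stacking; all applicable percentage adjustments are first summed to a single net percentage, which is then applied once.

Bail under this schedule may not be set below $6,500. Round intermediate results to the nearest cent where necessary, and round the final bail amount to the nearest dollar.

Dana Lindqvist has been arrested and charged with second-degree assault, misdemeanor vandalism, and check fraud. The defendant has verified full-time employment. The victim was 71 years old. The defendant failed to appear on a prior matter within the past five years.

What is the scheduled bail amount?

$354,000

Base amounts from the schedule: second-degree assault $140,500; misdemeanor vandalism $2,500; check fraud $78,250.
Stacking rule: sum of all bases. $140,500 + $2,500 + $78,250 = $221,250.
Net percentage adjustment: −25% +35% +50% = +60%. $221,250 × 1.6 = $354,000.
$354,000 is at or above the $6,500 minimum.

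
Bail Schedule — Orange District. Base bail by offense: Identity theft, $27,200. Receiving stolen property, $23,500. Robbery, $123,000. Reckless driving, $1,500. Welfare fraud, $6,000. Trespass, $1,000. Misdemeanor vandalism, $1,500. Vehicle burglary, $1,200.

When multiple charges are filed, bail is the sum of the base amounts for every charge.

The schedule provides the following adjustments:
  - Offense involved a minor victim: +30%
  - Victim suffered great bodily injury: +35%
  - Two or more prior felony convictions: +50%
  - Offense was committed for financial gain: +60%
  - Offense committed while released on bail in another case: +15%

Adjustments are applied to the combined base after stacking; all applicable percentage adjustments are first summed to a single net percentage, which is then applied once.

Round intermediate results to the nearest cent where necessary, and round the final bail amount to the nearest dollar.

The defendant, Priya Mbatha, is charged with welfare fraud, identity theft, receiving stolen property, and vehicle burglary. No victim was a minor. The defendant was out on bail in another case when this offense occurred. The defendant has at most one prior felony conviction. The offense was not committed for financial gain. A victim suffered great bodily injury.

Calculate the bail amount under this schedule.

$86,850

Base amounts from the schedule: welfare fraud $6,000; identity theft $27,200; receiving stolen property $23,500; vehicle burglary $1,200.
Stacking rule: sum of all bases. $6,000 + $27,200 + $23,500 + $1,200 = $57,900.
Net percentage adjustment: +35% +15% = +50%. $57,900 × 1.5 = $86,850.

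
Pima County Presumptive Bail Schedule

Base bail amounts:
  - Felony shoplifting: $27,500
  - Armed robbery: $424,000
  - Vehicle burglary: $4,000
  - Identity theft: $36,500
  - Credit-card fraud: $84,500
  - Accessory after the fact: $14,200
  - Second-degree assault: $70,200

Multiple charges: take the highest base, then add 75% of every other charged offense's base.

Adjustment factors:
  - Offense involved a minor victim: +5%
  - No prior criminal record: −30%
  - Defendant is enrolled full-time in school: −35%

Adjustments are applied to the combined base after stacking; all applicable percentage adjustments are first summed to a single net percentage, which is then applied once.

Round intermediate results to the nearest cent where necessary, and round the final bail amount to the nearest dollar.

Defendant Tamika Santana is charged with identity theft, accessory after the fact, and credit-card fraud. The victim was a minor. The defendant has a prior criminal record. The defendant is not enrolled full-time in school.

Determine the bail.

Base amounts from the schedule: identity theft $36,500; accessory after the fact $14,200; credit-card fraud $84,500.
Stacking rule: highest base plus 75% of each additional charge. Highest is credit-card fraud at $84,500. Additional: $36,500 × 75% = $27,375; $14,200 × 75% = $10,650. Combined base = $84,500 + $38,025 = $122,525.
Offense involved a minor victim (+5%): $122,525 × 1.05 = $128,651.25.
Rounded to the nearest dollar: $128,651.

$128,651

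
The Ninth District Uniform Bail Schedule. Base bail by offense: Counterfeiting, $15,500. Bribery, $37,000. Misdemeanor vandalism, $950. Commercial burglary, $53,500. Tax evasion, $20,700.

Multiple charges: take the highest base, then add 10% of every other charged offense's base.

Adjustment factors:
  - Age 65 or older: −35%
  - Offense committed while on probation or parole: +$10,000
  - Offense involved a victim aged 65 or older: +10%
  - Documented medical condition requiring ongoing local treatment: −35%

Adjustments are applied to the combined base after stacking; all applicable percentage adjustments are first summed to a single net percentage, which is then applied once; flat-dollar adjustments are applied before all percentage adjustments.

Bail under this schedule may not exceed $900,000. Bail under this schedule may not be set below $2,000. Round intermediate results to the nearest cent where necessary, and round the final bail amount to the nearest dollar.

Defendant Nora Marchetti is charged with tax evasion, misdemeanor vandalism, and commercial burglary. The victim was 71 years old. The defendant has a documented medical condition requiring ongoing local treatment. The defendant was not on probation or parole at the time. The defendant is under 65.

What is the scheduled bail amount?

Base amounts from the schedule: tax evasion $20,700; misdemeanor vandalism $950; commercial burglary $53,500.
Stacking rule: highest base plus 10% of each additional charge. Highest is commercial burglary at $53,500. Additional: $20,700 × 10% = $2,070; $950 × 10% = $95. Combined base = $53,500 + $2,165 = $55,665.
Net percentage adjustment: +10% −35% = −25%. $55,665 × 0.75 = $41,748.75.
$41,748.75 is within the $900,000 maximum.
$41,748.75 is at or above the $2,000 minimum.
Rounded to the nearest dollar: $41,749.

$41,749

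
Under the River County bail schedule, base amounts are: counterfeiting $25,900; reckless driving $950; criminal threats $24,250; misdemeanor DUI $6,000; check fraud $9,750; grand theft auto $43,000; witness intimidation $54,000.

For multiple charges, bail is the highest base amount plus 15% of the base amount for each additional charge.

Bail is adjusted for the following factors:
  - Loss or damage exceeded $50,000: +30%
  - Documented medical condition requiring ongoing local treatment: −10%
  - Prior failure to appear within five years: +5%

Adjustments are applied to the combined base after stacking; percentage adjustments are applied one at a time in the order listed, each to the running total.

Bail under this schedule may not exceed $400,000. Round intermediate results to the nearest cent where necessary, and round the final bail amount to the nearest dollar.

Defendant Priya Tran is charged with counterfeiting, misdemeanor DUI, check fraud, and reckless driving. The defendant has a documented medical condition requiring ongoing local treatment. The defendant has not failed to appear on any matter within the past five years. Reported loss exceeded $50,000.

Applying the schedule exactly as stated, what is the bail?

Base amounts from the schedule: counterfeiting $25,900; misdemeanor DUI $6,000; check fraud $9,750; reckless driving $950.
Stacking rule: highest base plus 15% of each additional charge. Highest is counterfeiting at $25,900. Additional: $6,000 × 15% = $900; $9,750 × 15% = $1,462.50; $950 × 15% = $142.50. Combined base = $25,900 + $2,505 = $28,405.
Loss or damage exceeded $50,000 (+30%): $28,405 × 1.3 = $36,926.50.
Documented medical condition requiring ongoing local treatment (−10%): $36,926.50 × 0.9 = $33,233.85.
$33,233.85 is within the $400,000 maximum.
Rounded to the nearest dollar: $33,234.

$33,234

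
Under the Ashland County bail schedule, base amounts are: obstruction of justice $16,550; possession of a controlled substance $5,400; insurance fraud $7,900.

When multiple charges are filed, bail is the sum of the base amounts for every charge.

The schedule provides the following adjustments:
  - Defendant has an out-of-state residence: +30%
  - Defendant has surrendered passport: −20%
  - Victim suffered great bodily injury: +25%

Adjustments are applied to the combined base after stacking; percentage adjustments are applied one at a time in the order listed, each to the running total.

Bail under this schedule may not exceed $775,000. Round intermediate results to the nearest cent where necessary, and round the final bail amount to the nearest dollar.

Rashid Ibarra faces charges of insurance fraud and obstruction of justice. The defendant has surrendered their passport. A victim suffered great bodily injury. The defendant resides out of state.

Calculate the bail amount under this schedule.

Base amounts from the schedule: insurance fraud $7,900; obstruction of justice $16,550.
Stacking rule: sum of all bases. $7,900 + $16,550 = $24,450.
Defendant has an out-of-state residence (+30%): $24,450 × 1.3 = $31,785.
Defendant has surrendered passport (−20%): $31,785 × 0.8 = $25,428.
Victim suffered great bodily injury (+25%): $25,428 × 1.25 = $31,785.
$31,785 is within the $775,000 maximum.

$31,785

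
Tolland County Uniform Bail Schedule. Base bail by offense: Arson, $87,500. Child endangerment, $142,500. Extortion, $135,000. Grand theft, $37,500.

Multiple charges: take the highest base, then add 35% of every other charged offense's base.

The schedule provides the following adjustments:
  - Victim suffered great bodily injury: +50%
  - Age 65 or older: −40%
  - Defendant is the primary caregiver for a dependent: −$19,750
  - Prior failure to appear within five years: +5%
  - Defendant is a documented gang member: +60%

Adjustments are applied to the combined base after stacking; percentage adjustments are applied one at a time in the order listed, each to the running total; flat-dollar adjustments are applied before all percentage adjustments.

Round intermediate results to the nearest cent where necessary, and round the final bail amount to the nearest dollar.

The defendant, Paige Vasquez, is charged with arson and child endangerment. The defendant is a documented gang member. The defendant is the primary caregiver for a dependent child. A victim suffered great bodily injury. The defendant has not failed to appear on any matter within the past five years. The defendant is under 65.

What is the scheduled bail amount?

$368,100

Base amounts from the schedule: arson $87,500; child endangerment $142,500.
Stacking rule: highest base plus 35% of each additional charge. Highest is child endangerment at $142,500. Additional: $87,500 × 35% = $30,625. Combined base = $142,500 + $30,625 = $173,125.
Defendant is the primary caregiver for a dependent (−$19,750 flat): $173,125 − $19,750 = $153,375.
Victim suffered great bodily injury (+50%): $153,375 × 1.5 = $230,062.50.
Defendant is a documented gang member (+60%): $230,062.50 × 1.6 = $368,100.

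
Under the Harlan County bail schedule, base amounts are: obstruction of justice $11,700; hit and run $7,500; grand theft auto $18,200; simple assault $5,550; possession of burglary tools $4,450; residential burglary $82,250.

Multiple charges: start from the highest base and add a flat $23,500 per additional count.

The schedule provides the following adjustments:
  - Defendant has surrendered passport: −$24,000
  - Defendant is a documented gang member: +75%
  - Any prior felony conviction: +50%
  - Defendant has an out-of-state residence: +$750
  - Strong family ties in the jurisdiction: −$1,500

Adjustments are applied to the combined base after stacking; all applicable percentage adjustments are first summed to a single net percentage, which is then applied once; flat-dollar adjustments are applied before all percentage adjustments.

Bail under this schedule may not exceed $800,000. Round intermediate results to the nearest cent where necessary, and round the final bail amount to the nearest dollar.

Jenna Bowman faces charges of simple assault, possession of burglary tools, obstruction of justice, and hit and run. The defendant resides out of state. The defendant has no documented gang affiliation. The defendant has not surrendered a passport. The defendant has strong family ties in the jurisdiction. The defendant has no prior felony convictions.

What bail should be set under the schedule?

$81,450

Base amounts from the schedule: simple assault $5,550; possession of burglary tools $4,450; obstruction of justice $11,700; hit and run $7,500.
Stacking rule: highest base plus $23,500 per additional charge. Highest is obstruction of justice at $11,700; 3 additional charges → +$70,500. Combined base = $82,200.
Defendant has an out-of-state residence (+$750 flat): $82,200 + $750 = $82,950.
Strong family ties in the jurisdiction (−$1,500 flat): $82,950 − $1,500 = $81,450.
$81,450 is within the $800,000 maximum.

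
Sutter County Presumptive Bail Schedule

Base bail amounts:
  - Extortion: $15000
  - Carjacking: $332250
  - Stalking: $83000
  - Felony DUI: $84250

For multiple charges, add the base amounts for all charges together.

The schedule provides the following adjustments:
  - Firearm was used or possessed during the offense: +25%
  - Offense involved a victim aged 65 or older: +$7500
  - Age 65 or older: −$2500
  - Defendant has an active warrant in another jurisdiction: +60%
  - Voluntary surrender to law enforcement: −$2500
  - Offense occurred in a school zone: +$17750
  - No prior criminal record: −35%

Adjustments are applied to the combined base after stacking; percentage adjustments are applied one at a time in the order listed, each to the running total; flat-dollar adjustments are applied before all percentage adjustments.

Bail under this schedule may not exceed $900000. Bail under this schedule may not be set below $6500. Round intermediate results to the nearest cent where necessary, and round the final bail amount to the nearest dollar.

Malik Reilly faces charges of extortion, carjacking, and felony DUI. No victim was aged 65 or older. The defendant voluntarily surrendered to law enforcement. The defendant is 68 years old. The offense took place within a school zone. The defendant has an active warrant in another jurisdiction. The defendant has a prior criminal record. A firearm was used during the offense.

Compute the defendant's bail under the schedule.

Base amounts from the schedule: extortion $15000; carjacking $332250; felony DUI $84250.
Stacking rule: sum of all bases. $15000 + $332250 + $84250 = $431500.
Age 65 or older (−$2500 flat): $431500 − $2500 = $429000.
Voluntary surrender to law enforcement (−$2500 flat): $429000 − $2500 = $426500.
Offense occurred in a school zone (+$17750 flat): $426500 + $17750 = $444250.
Firearm was used or possessed during the offense (+25%): $444250 × 1.25 = $555312.50.
Defendant has an active warrant in another jurisdiction (+60%): $555312.50 × 1.6 = $888500.
$888500 is within the $900000 maximum.
$888500 is at or above the $6500 minimum.

$888500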